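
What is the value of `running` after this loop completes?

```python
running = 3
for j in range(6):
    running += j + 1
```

Start at 3, add 1 to 6 = 24
`running` takes the values: 3 → 4 → 6 → 9 → 13 → 18 → 24

Answer: 24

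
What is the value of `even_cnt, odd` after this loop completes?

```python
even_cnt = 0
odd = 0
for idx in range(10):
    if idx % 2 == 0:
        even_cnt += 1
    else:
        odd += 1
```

Count evens and odds in range(10)
`even_cnt, odd` takes the values: (0, 0) → (1, 0) → (1, 1) → (2, 1) → (2, 2) → (3, 2) → (3, 3) → (4, 3) → (4, 4) → (5, 4) → (5, 5)

Answer: 5, 5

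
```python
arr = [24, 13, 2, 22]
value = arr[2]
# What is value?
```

Trace:
`arr = [24, 13, 2, 22]` → arr = [24, 13, 2, 22]
`value = arr[2]` → value = 2
So value = 2

Answer: 2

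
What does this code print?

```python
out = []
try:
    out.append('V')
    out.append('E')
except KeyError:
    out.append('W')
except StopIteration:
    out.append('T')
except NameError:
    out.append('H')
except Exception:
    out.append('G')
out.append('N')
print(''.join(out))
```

Execution trace: 'V' (try body) → 'E' (try body, no exception) → 'N' (after the try/except). Output: VEN

Answer: VEN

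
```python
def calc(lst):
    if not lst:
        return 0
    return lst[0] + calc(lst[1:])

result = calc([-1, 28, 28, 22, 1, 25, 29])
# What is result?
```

(-1) + 28 + 28 + 22 + 1 + 25 + 29 + 0 = 132

Answer: 132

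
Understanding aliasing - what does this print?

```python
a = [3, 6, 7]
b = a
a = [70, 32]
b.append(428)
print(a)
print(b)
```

Key concept: rebinding vs mutation: a is rebound to a new list, b still points at the original.
Step by step:
`a = [3, 6, 7]` → a = [3, 6, 7]
`b = a` → b = [3, 6, 7] (same object as a)
`a = [70, 32]` → a = [70, 32]
`b.append(428)` → b = [3, 6, 7, 428]
`print(a)` → prints [70, 32]
`print(b)` → prints [3, 6, 7, 428]

Answer:
[70, 32]
[3, 6, 7, 428]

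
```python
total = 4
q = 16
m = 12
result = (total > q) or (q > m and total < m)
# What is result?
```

Trace:
`total = 4` → total = 4
`q = 16` → q = 16
`m = 12` → m = 12
`result = (total > q) or (q > m and total < m)` → result = True
So result = True

Answer: True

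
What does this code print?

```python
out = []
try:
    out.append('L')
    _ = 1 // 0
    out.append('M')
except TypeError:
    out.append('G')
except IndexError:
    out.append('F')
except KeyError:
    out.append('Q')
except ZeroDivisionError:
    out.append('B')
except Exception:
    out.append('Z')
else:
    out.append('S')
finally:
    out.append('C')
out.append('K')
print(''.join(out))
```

Execution trace: 'L' (try body) → 'B' (except ZeroDivisionError) → 'C' (finally) → 'K' (after the try/except). Output: LBCK

Answer: LBCK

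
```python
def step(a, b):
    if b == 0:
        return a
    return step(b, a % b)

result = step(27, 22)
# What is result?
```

step(27, 22) -> step(22, 5) -> step(5, 2) -> step(2, 1) -> step(1, 0) -> 1

Answer: 1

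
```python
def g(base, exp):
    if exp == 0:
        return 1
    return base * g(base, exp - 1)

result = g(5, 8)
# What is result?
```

g(5, 8) = 5 * 5 * 5 * 5 * 5 * 5 * 5 * 5 = 390625

Answer: 390625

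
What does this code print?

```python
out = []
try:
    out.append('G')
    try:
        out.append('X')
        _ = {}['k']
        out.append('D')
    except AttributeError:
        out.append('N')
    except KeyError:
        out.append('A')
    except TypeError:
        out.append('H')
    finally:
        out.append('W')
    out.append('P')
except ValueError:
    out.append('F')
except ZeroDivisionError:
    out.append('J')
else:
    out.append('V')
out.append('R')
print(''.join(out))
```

Execution trace: 'G' (try body) → 'X' (inner try body) → 'A' (inner except KeyError) → 'W' (inner finally) → 'P' (try body, no exception) → 'V' (else) → 'R' (after the try/except). Output: GXAWPVR

Answer: GXAWPVR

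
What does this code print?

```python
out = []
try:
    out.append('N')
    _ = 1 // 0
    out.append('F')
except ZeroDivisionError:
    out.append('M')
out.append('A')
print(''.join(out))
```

Execution trace: 'N' (try body) → 'M' (except ZeroDivisionError) → 'A' (after the try/except). Output: NMA

Answer: NMA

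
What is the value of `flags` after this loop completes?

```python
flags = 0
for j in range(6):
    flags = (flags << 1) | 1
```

Build 6 consecutive 1-bits: 0b111111
`flags` takes the values: 0 → 1 → 3 → 7 → 15 → 31 → 63

Answer: 63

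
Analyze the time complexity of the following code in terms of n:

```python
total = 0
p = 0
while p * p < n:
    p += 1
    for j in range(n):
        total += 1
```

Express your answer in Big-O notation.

Each loop level contributes: √n × n. Multiplying the contributions gives O(n√n).

Answer: O(n√n)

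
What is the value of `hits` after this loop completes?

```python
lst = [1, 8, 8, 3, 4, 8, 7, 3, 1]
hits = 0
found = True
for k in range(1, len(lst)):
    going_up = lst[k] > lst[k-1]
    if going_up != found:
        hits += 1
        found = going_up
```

Count direction changes in [1, 8, 8, 3, 4, 8, 7, 3, 1]
`hits` takes the values: 0 → 1 → 2 → 3

Answer: 3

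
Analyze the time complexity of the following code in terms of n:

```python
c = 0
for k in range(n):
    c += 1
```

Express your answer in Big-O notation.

Each loop level contributes: n. Multiplying the contributions gives O(n).

Answer: O(n)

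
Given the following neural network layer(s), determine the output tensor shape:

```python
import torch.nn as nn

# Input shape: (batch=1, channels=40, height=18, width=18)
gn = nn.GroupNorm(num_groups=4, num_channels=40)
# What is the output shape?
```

Input: (1, 40, 18, 18) -> Output: (1, 40, 18, 18)

Answer: (1, 40, 18, 18)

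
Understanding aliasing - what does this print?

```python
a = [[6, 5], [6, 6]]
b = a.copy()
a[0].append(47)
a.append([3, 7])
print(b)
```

Key concept: shallow copy with nested lists.
Step by step:
`a = [[6, 5], [6, 6]]` → a = [[6, 5], [6, 6]]
`b = a.copy()` → b = [[6, 5], [6, 6]]
`a[0].append(47)` → a = [[6, 5, 47], [6, 6]]; b = [[6, 5, 47], [6, 6]]
`a.append([3, 7])` → a = [[6, 5, 47], [6, 6], [3, 7]]
`print(b)` → prints [[6, 5, 47], [6, 6]]

Answer: [[6, 5, 47], [6, 6]]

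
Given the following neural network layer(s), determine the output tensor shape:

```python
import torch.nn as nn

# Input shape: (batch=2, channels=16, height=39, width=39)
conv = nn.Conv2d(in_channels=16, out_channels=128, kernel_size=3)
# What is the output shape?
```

Input: (2, 16, 39, 39) -> Output: (2, 128, 37, 37)

Answer: (2, 128, 37, 37)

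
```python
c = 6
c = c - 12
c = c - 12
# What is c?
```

Trace:
`c = 6` → c = 6
`c = c - 12` → c = -6
`c = c - 12` → c = -18
So c = -18

Answer: -18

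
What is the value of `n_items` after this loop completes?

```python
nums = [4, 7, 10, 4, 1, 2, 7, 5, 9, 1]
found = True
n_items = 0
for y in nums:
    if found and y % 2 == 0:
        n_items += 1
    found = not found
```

Count even values at even positions
`n_items` takes the values: 0 → 1 → 2

Answer: 2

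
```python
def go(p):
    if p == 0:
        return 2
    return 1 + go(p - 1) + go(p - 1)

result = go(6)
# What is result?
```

go(p) = 1 + 2·go(p-1), go(0)=2. Closed form: (2+1)·2^6 - 1 = 191.

Answer: 191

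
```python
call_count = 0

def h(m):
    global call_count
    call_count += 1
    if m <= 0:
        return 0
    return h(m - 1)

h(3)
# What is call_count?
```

Linear recursion stepping by 1: 4 calls from m=3 down to ≤0.

Answer: 4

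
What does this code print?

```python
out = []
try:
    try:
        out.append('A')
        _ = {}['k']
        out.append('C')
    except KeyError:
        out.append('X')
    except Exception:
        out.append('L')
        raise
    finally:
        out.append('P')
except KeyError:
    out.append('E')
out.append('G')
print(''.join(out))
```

Execution trace: 'A' (inner try body) → 'X' (inner except KeyError) → 'P' (inner finally) → 'G' (after the try/except). Output: AXPG

Answer: AXPG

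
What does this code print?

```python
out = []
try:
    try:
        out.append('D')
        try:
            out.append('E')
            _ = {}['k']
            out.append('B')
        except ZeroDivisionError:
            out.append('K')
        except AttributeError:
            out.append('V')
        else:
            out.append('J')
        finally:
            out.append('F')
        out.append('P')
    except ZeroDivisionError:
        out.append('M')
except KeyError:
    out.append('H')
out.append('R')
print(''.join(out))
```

Execution trace: 'D' (try body) → 'E' (inner try body) → 'F' (inner finally) → 'H' (outer except KeyError) → 'R' (after the try/except). Output: DEFHR

Answer: DEFHR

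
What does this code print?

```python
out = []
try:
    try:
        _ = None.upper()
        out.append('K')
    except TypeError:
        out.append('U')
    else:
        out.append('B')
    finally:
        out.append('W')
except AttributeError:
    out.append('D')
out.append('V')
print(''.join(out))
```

Execution trace: 'W' (finally) → 'D' (outer except AttributeError) → 'V' (after the try/except). Output: WDV

Answer: WDV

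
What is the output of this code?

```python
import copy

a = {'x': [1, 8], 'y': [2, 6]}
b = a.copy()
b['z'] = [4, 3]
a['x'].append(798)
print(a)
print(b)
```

Key concept: shallow copy of dict with mutable values.
Step by step:
`a = {'x': [1, 8], 'y': [2, 6]}` → a = {'x': [1, 8], 'y': [2, 6]}
`b = a.copy()` → b = {'x': [1, 8], 'y': [2, 6]}
`b['z'] = [4, 3]` → b = {'x': [1, 8], 'y': [2, 6], 'z': [4, 3]}
`a['x'].append(798)` → a = {'x': [1, 8, 798], 'y': [2, 6]}; b = {'x': [1, 8, 798], 'y': [2, 6], 'z': [4, 3]}
`print(a)` → prints {'x': [1, 8, 798], 'y': [2, 6]}
`print(b)` → prints {'x': [1, 8, 798], 'y': [2, 6], 'z': [4, 3]}

Answer:
{'x': [1, 8, 798], 'y': [2, 6]}
{'x': [1, 8, 798], 'y': [2, 6], 'z': [4, 3]}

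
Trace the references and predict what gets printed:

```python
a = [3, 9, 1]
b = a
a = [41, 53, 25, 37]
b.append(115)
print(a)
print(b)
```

Key concept: rebinding vs mutation: a is rebound to a new list, b still points at the original.
Step by step:
`a = [3, 9, 1]` → a = [3, 9, 1]
`b = a` → b = [3, 9, 1] (same object as a)
`a = [41, 53, 25, 37]` → a = [41, 53, 25, 37]
`b.append(115)` → b = [3, 9, 1, 115]
`print(a)` → prints [41, 53, 25, 37]
`print(b)` → prints [3, 9, 1, 115]

Answer:
[41, 53, 25, 37]
[3, 9, 1, 115]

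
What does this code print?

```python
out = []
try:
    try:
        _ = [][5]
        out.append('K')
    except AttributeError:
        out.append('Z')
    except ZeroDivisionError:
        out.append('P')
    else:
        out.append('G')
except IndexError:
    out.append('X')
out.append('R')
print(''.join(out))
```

Execution trace: 'X' (outer except IndexError) → 'R' (after the try/except). Output: XR

Answer: XR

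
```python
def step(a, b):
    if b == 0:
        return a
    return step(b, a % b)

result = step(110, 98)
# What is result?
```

step(110, 98) -> step(98, 12) -> step(12, 2) -> step(2, 0) -> 2

Answer: 2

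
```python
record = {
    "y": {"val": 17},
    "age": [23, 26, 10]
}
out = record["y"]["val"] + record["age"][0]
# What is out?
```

Trace:
`record = { ...` → record = {'y': {'val': 17}, 'age': [23, 26, 10]}
`out = record["y"]["val"] + record["age"][0]` → out = 40
So out = 40

Answer: 40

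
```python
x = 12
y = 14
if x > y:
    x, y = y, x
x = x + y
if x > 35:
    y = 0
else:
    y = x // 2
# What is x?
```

Trace:
`x = 12` → x = 12
`y = 14` → y = 14
`if x > y: ...` → x > y is False → no variable changes
`x = x + y` → x = 26
`if x > 35: ...` → x > 35 is False, take else branch → y = 13
So x = 26

Answer: 26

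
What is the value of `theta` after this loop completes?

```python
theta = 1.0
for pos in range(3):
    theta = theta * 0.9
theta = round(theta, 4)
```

Exponential decay: 1.0 * 0.9^3
`theta` takes the values: 1.0 → 0.9 → 0.81 → 0.729

Answer: 0.729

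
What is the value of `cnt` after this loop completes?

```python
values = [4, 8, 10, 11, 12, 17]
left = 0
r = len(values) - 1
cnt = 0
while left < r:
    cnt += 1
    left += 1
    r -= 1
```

Iterations until pointers meet (list length 6)
`cnt` takes the values: 0 → 1 → 2 → 3

Answer: 3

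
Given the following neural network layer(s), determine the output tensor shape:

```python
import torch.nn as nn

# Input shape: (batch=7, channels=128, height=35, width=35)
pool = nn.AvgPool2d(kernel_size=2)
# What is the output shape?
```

Input: (7, 128, 35, 35) -> Output: (7, 128, 17, 17)

Answer: (7, 128, 17, 17)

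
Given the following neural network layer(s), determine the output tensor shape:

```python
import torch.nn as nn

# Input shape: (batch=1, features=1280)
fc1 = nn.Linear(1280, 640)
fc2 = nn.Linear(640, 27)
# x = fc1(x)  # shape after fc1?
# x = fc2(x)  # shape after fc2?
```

Input: (1, 1280) -> after fc1: (1, 640) -> Output: (1, 27)

Answer: (1, 27)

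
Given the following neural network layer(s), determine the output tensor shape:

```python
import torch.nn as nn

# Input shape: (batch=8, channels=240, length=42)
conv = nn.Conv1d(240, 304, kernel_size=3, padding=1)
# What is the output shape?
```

Input: (8, 240, 42) -> Output: (8, 304, 42)

Answer: (8, 304, 42)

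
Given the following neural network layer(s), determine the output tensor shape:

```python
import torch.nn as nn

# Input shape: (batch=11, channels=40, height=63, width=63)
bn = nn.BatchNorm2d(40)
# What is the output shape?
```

Input: (11, 40, 63, 63) -> Output: (11, 40, 63, 63)

Answer: (11, 40, 63, 63)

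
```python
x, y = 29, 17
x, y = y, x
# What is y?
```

Trace:
`x, y = 29, 17` → x = 29; y = 17
`x, y = y, x` → x = 17; y = 29
So y = 29

Answer: 29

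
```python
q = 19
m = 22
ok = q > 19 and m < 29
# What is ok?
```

Trace:
`q = 19` → q = 19
`m = 22` → m = 22
`ok = q > 19 and m < 29` → ok = False
So ok = False

Answer: False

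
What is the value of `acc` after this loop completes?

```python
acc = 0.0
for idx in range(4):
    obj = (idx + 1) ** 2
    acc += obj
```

Sum of squared losses 1² + 2² + ... + 4²
`acc` takes the values: 0.0 → 1.0 → 5.0 → 14.0 → 30.0

Answer: 30.0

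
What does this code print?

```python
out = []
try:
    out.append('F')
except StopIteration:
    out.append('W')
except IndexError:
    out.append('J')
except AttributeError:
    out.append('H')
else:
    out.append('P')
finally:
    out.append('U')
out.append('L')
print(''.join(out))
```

Execution trace: 'F' (try body, no exception) → 'P' (else) → 'U' (finally) → 'L' (after the try/except). Output: FPUL

Answer: FPUL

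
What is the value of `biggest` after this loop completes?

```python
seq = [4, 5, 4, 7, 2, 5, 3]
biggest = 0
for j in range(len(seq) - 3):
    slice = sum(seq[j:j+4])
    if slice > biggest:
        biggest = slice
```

Max sum of 4-element window in [4, 5, 4, 7, 2, 5, 3]
`biggest` takes the values: 0 → 20

Answer: 20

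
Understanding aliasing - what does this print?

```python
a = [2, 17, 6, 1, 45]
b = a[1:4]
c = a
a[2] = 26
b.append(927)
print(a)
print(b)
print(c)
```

Key concept: slice vs alias.
Step by step:
`a = [2, 17, 6, 1, 45]` → a = [2, 17, 6, 1, 45]
`b = a[1:4]` → b = [17, 6, 1]
`c = a` → c = [2, 17, 6, 1, 45] (same object as a)
`a[2] = 26` → a = [2, 17, 26, 1, 45] (same object as c); c = [2, 17, 26, 1, 45] (same object as a)
`b.append(927)` → b = [17, 6, 1, 927]
`print(a)` → prints [2, 17, 26, 1, 45]
`print(b)` → prints [17, 6, 1, 927]
`print(c)` → prints [2, 17, 26, 1, 45]

Answer:
[2, 17, 26, 1, 45]
[17, 6, 1, 927]
[2, 17, 26, 1, 45]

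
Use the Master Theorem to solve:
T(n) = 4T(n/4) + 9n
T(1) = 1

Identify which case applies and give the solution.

a=4, b=4, f(n)=9n. log_4(4) = 1. Since c=1 = 1, Case 2 applies: T(n) = Θ(n^log_b(a) · log n) = O(n log n).

Answer: O(n log n) - Case 2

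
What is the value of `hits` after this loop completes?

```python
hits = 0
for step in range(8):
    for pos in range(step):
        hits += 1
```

Triangle number: 0+1+2+...+7
`hits` takes the values: 0 → 1 → 2 → 3 → 4 → 5 → 6 → 7 → 8 → 9 → 10 → 11 → 12 → 13 → 14 → 15 → 16 → 17 → 18 → 19 → 20 → 21 → 22 → 23 → 24 → 25 → 26 → 27 → 28

Answer: 28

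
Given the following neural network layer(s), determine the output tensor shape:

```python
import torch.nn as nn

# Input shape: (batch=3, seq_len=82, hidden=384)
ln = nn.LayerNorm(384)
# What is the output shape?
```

Input: (3, 82, 384) -> Output: (3, 82, 384)

Answer: (3, 82, 384)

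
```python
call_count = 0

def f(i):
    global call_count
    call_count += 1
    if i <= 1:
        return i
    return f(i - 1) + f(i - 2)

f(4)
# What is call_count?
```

Calls(i) = 1 + Calls(i-1) + Calls(i-2); Calls(0)=Calls(1)=1. For i=4 this gives 9.

Answer: 9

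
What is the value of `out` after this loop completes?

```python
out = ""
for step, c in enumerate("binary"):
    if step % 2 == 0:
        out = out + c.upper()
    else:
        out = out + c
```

Uppercase even positions in 'binary'
`out` takes the values: "" → "B" → "Bi" → "BiN" → "BiNa" → "BiNaR" → "BiNaRy"

Answer: "BiNaRy"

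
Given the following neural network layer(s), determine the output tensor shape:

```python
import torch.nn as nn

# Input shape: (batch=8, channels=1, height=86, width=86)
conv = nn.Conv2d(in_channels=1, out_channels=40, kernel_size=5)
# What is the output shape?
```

Input: (8, 1, 86, 86) -> Output: (8, 40, 82, 82)

Answer: (8, 40, 82, 82)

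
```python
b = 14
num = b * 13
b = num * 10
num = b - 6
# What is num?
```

Trace:
`b = 14` → b = 14
`num = b * 13` → num = 182
`b = num * 10` → b = 1820
`num = b - 6` → num = 1814
So num = 1814

Answer: 1814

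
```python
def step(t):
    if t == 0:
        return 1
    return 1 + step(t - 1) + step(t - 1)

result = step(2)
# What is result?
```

step(t) = 1 + 2·step(t-1), step(0)=1. Closed form: (1+1)·2^2 - 1 = 7.

Answer: 7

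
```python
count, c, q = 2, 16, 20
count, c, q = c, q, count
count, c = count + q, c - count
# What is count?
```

Trace:
`count, c, q = 2, 16, 20` → count = 2; c = 16; q = 20
`count, c, q = c, q, count` → count = 16; c = 20; q = 2
`count, c = count + q, c - count` → count = 18; c = 4
So count = 18

Answer: 18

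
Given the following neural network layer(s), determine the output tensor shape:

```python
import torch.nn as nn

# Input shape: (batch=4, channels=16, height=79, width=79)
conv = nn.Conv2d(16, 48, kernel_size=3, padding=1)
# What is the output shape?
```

Input: (4, 16, 79, 79) -> Output: (4, 48, 79, 79)

Answer: (4, 48, 79, 79)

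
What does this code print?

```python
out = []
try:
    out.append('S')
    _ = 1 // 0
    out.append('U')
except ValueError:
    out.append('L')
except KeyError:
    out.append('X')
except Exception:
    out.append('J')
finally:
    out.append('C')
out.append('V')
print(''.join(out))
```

Execution trace: 'S' (try body) → 'J' (except Exception) → 'C' (finally) → 'V' (after the try/except). Output: SJCV

Answer: SJCV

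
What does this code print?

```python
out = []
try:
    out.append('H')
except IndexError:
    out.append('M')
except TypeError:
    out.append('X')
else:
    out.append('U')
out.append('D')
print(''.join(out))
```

Execution trace: 'H' (try body, no exception) → 'U' (else) → 'D' (after the try/except). Output: HUD

Answer: HUD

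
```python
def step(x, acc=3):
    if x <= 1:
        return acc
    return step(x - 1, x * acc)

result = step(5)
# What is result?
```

Accumulator trace (n, acc): (5, 3) -> (4, 15) -> (3, 60) -> (2, 180) -> (1, 360) -> return 360

Answer: 360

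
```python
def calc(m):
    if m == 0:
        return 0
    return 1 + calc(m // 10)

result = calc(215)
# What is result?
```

Count of digits of 215: 3

Answer: 3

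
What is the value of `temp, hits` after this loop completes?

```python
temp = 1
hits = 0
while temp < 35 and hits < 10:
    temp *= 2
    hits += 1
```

Double until >= 35 or 10 iterations
`temp, hits` takes the values: (1, 0) → (2, 0) → (2, 1) → (4, 1) → (4, 2) → (8, 2) → (8, 3) → (16, 3) → (16, 4) → (32, 4) → (32, 5) → (64, 5) → (64, 6)

Answer: 64, 6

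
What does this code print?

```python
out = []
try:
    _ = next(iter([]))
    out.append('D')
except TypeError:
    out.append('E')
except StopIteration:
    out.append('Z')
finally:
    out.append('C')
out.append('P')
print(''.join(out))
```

Execution trace: 'Z' (except StopIteration) → 'C' (finally) → 'P' (after the try/except). Output: ZCP

Answer: ZCP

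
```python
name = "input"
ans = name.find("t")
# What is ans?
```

Trace:
`name = "input"` → name = 'input'
`ans = name.find("t")` → ans = 4
So ans = 4

Answer: 4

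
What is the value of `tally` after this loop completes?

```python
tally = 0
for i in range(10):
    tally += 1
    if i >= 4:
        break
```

Loop breaks when i reaches 4, tally is 5
`tally` takes the values: 0 → 1 → 2 → 3 → 4 → 5

Answer: 5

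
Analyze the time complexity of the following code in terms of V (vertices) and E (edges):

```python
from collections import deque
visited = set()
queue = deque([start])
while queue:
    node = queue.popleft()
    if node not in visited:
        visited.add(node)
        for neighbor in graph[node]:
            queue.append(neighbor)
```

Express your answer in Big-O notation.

This is Breadth-first search on a graph. Time complexity: O(V + E).

Answer: O(V + E)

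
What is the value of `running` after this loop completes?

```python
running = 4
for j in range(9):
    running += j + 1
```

Start at 4, add 1 to 9 = 49
`running` takes the values: 4 → 5 → 7 → 10 → 14 → 19 → 25 → 32 → 40 → 49

Answer: 49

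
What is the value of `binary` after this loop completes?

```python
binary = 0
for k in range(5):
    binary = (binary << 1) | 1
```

Build 5 consecutive 1-bits: 0b11111
`binary` takes the values: 0 → 1 → 3 → 7 → 15 → 31

Answer: 31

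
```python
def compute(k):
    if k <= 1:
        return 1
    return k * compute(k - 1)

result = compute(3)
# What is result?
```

compute(3) = 3 * 2 * 1 = 6

Answer: 6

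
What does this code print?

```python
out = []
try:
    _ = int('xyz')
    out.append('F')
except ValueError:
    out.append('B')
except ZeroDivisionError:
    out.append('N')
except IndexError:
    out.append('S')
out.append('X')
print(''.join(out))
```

Execution trace: 'B' (except ValueError) → 'X' (after the try/except). Output: BX

Answer: BX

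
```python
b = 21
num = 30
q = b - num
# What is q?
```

Trace:
`b = 21` → b = 21
`num = 30` → num = 30
`q = b - num` → q = -9
So q = -9

Answer: -9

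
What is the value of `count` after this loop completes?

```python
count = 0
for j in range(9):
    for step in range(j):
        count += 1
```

Triangle number: 0+1+2+...+8
`count` takes the values: 0 → 1 → 2 → 3 → 4 → 5 → 6 → 7 → 8 → 9 → 10 → 11 → 12 → 13 → 14 → 15 → 16 → 17 → 18 → 19 → 20 → 21 → 22 → 23 → 24 → 25 → 26 → 27 → 28 → 29 → 30 → 31 → 32 → 33 → 34 → 35 → 36

Answer: 36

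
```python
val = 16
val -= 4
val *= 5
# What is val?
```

Trace:
`val = 16` → val = 16
`val -= 4` → val = 12
`val *= 5` → val = 60
So val = 60

Answer: 60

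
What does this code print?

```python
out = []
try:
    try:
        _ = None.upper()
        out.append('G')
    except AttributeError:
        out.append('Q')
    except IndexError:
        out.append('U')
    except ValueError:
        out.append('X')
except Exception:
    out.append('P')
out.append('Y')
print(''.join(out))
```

Execution trace: 'Q' (inner except AttributeError) → 'Y' (after the try/except). Output: QY

Answer: QY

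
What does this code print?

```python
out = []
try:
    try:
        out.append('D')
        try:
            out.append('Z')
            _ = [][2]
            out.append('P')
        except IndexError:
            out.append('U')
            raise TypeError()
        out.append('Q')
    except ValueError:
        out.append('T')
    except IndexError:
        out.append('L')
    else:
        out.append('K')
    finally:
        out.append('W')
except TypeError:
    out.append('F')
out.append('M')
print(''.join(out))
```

Execution trace: 'D' (try body) → 'Z' (inner try body) → 'U' (inner except IndexError) → 'W' (finally) → 'F' (outer except TypeError) → 'M' (after the try/except). Output: DZUWFM

Answer: DZUWFM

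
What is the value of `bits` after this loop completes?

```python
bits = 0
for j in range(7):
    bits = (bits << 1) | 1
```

Build 7 consecutive 1-bits: 0b1111111
`bits` takes the values: 0 → 1 → 3 → 7 → 15 → 31 → 63 → 127

Answer: 127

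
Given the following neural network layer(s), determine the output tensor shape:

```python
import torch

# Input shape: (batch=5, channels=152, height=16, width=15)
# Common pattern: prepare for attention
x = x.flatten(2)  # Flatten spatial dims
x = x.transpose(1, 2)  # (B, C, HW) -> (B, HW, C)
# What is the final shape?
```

Input: (5, 152, 16, 15) -> after flatten(2): (5, 152, 240) -> Output: (5, 240, 152)

Answer: (5, 240, 152)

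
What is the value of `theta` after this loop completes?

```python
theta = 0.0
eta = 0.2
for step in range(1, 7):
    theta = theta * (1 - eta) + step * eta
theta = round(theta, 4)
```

Moving average with lr=0.2
`theta` takes the values: 0.0 → 0.2 → 0.56 → 1.048 → 1.6384 → 2.31072 → 3.048576 → 3.0486

Answer: 3.0486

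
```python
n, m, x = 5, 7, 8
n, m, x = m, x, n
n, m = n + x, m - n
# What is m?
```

Trace:
`n, m, x = 5, 7, 8` → n = 5; m = 7; x = 8
`n, m, x = m, x, n` → n = 7; m = 8; x = 5
`n, m = n + x, m - n` → n = 12; m = 1
So m = 1

Answer: 1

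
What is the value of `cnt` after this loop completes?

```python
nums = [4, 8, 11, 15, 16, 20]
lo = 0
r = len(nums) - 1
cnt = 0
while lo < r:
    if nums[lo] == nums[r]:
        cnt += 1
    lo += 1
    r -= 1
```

Count matching pairs from ends
`cnt` takes the values: 0

Answer: 0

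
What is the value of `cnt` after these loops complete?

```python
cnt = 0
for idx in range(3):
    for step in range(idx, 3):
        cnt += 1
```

Upper triangle: 3 + 2 + ... + 1
`cnt` takes the values: 0 → 1 → 2 → 3 → 4 → 5 → 6

Answer: 6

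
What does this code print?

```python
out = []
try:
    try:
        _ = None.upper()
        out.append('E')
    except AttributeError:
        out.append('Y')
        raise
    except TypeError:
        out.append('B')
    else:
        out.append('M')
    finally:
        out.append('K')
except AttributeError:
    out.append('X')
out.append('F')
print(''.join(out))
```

Execution trace: 'Y' (inner except AttributeError) → 'K' (inner finally) → 'X' (outer except AttributeError) → 'F' (after the try/except). Output: YKXF

Answer: YKXF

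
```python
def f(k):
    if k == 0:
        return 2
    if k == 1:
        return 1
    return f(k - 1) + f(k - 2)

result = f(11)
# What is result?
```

Build up from base cases: f(0)=2, f(1)=1, f(2)=3, f(3)=4, f(4)=7, f(5)=11, f(6)=18, ..., f(11)=199

Answer: 199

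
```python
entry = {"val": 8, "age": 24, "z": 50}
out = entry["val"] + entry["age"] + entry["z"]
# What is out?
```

Trace:
`entry = {"val": 8, "age": 24, "z": 50}` → entry = {'val': 8, 'age': 24, 'z': 50}
`out = entry["val"] + entry["age"] + entry["z"]` → out = 82
So out = 82

Answer: 82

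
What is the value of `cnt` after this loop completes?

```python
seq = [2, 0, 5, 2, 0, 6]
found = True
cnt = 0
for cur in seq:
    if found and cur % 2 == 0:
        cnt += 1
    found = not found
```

Count even values at even positions
`cnt` takes the values: 0 → 1 → 2

Answer: 2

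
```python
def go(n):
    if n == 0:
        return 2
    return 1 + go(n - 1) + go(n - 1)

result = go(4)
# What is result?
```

go(n) = 1 + 2·go(n-1), go(0)=2. Closed form: (2+1)·2^4 - 1 = 47.

Answer: 47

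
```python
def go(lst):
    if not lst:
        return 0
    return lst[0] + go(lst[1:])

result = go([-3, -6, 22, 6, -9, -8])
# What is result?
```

(-3) + (-6) + 22 + 6 + (-9) + (-8) + 0 = 2

Answer: 2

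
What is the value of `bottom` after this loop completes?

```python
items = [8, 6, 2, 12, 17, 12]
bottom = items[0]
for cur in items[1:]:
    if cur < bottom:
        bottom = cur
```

Minimum of [8, 6, 2, 12, 17, 12]
`bottom` takes the values: 8 → 6 → 2

Answer: 2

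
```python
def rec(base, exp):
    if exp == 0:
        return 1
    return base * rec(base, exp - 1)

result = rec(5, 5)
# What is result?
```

rec(5, 5) = 5 * 5 * 5 * 5 * 5 = 3125

Answer: 3125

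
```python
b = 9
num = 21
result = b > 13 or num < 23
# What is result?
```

Trace:
`b = 9` → b = 9
`num = 21` → num = 21
`result = b > 13 or num < 23` → result = True
So result = True

Answer: True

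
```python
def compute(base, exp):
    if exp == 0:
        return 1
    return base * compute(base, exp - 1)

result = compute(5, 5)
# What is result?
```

compute(5, 5) = 5 * 5 * 5 * 5 * 5 = 3125

Answer: 3125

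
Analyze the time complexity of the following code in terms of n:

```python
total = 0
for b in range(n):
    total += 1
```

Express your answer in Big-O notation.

Each loop level contributes: n. Multiplying the contributions gives O(n).

Answer: O(n)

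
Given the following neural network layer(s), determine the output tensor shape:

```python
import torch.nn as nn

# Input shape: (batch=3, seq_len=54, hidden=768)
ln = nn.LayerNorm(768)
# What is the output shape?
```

Input: (3, 54, 768) -> Output: (3, 54, 768)

Answer: (3, 54, 768)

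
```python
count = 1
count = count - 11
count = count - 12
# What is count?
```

Trace:
`count = 1` → count = 1
`count = count - 11` → count = -10
`count = count - 12` → count = -22
So count = -22

Answer: -22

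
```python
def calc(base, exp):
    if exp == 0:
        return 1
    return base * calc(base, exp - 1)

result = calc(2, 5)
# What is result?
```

calc(2, 5) = 2 * 2 * 2 * 2 * 2 = 32

Answer: 32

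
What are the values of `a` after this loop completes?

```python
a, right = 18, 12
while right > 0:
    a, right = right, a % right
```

GCD of 18 and 12
`a` takes the values: 18 → 12 → 6

Answer: 6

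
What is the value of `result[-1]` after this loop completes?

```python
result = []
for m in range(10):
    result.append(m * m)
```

Last element of squares 0 to 9
`result` takes the values: [] → [0] → [0, 1] → [0, 1, 4] → [0, 1, 4, 9] → [0, 1, 4, 9, 16] → [0, 1, 4, 9, 16, 25] → [0, 1, 4, 9, 16, 25, 36] → [0, 1, 4, 9, 16, 25, 36, 49] → [0, 1, 4, 9, 16, 25, 36, 49, 64] → [0, 1, 4, 9, 16, 25, 36, 49, 64, 81]
So `result[-1]` = 81

Answer: 81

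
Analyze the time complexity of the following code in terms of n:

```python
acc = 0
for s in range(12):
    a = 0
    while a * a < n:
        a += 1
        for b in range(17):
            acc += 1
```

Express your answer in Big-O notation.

Each loop level contributes: 1 × √n × 1. Multiplying the contributions gives O(√n).

Answer: O(√n)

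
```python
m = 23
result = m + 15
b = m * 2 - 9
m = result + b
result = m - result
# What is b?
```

Trace:
`m = 23` → m = 23
`result = m + 15` → result = 38
`b = m * 2 - 9` → b = 37
`m = result + b` → m = 75
`result = m - result` → result = 37
So b = 37

Answer: 37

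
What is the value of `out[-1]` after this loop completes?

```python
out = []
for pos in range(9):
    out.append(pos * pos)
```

Last element of squares 0 to 8
`out` takes the values: [] → [0] → [0, 1] → [0, 1, 4] → [0, 1, 4, 9] → [0, 1, 4, 9, 16] → [0, 1, 4, 9, 16, 25] → [0, 1, 4, 9, 16, 25, 36] → [0, 1, 4, 9, 16, 25, 36, 49] → [0, 1, 4, 9, 16, 25, 36, 49, 64]
So `out[-1]` = 64

Answer: 64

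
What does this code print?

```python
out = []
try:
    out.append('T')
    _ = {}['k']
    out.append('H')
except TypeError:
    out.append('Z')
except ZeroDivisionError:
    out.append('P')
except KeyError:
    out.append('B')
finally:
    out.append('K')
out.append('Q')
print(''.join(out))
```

Execution trace: 'T' (try body) → 'B' (except KeyError) → 'K' (finally) → 'Q' (after the try/except). Output: TBKQ

Answer: TBKQ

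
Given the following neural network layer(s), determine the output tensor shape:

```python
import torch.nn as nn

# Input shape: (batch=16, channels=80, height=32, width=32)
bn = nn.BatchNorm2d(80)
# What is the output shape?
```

Input: (16, 80, 32, 32) -> Output: (16, 80, 32, 32)

Answer: (16, 80, 32, 32)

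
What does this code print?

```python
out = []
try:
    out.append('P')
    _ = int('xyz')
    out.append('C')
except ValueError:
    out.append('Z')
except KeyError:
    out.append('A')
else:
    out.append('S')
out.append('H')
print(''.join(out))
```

Execution trace: 'P' (try body) → 'Z' (except ValueError) → 'H' (after the try/except). Output: PZH

Answer: PZH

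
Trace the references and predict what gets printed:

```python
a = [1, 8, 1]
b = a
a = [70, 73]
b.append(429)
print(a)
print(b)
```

Key concept: rebinding vs mutation: a is rebound to a new list, b still points at the original.
Step by step:
`a = [1, 8, 1]` → a = [1, 8, 1]
`b = a` → b = [1, 8, 1] (same object as a)
`a = [70, 73]` → a = [70, 73]
`b.append(429)` → b = [1, 8, 1, 429]
`print(a)` → prints [70, 73]
`print(b)` → prints [1, 8, 1, 429]

Answer:
[70, 73]
[1, 8, 1, 429]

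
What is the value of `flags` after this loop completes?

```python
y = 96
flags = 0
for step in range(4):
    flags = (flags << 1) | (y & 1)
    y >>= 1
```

Reverse lowest 4 bits of 96
`flags` takes the values: 0

Answer: 0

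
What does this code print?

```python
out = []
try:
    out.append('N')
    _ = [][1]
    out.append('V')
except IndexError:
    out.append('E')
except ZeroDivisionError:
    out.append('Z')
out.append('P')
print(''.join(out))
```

Execution trace: 'N' (try body) → 'E' (except IndexError) → 'P' (after the try/except). Output: NEP

Answer: NEP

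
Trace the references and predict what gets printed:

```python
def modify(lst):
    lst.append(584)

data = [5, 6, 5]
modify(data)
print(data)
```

Key concept: function modifies passed list.
Step by step:
`data = [5, 6, 5]` → data = [5, 6, 5]
`modify(data)` → data = [5, 6, 5, 584]
`print(data)` → prints [5, 6, 5, 584]

Answer: [5, 6, 5, 584]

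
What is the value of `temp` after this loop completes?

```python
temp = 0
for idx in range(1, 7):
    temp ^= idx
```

XOR of 1 to 6
`temp` takes the values: 0 → 1 → 3 → 0 → 4 → 1 → 7

Answer: 7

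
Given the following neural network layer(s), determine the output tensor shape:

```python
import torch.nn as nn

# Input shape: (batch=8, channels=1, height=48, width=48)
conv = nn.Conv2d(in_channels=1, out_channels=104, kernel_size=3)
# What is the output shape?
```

Input: (8, 1, 48, 48) -> Output: (8, 104, 46, 46)

Answer: (8, 104, 46, 46)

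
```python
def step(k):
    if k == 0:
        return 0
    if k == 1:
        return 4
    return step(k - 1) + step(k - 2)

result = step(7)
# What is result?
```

Build up from base cases: step(0)=0, step(1)=4, step(2)=4, step(3)=8, step(4)=12, step(5)=20, step(6)=32, ..., step(7)=52

Answer: 52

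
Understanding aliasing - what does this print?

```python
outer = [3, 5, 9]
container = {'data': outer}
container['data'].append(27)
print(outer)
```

Key concept: dict holds reference to list.
Step by step:
`outer = [3, 5, 9]` → outer = [3, 5, 9]
`container = {'data': outer}` → container = {'data': [3, 5, 9]}
`container['data'].append(27)` → outer = [3, 5, 9, 27]; container = {'data': [3, 5, 9, 27]}
`print(outer)` → prints [3, 5, 9, 27]

Answer: [3, 5, 9, 27]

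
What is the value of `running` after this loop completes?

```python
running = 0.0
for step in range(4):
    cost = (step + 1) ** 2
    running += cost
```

Sum of squared losses 1² + 2² + ... + 4²
`running` takes the values: 0.0 → 1.0 → 5.0 → 14.0 → 30.0

Answer: 30.0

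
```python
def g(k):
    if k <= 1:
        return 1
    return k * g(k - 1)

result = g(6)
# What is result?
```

g(6) = 6 * 5 * 4 * 3 * 2 * 1 = 720

Answer: 720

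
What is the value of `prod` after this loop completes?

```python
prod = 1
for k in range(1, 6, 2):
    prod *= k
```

Product of 1, 3, 5, ... up to 5
`prod` takes the values: 1 → 3 → 15

Answer: 15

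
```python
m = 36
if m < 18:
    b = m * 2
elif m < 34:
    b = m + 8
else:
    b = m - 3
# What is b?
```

Trace:
`m = 36` → m = 36
`if m < 18: ...` → m < 18 is False, m < 34 is False, take else branch → b = 33
So b = 33

Answer: 33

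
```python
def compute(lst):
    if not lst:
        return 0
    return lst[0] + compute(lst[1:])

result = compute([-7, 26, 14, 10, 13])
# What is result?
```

(-7) + 26 + 14 + 10 + 13 + 0 = 56

Answer: 56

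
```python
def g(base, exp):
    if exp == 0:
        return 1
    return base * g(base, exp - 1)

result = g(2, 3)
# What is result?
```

g(2, 3) = 2 * 2 * 2 = 8

Answer: 8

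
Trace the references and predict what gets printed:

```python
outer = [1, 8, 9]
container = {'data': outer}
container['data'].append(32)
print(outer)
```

Key concept: dict holds reference to list.
Step by step:
`outer = [1, 8, 9]` → outer = [1, 8, 9]
`container = {'data': outer}` → container = {'data': [1, 8, 9]}
`container['data'].append(32)` → outer = [1, 8, 9, 32]; container = {'data': [1, 8, 9, 32]}
`print(outer)` → prints [1, 8, 9, 32]

Answer: [1, 8, 9, 32]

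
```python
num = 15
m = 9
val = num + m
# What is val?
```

Trace:
`num = 15` → num = 15
`m = 9` → m = 9
`val = num + m` → val = 24
So val = 24

Answer: 24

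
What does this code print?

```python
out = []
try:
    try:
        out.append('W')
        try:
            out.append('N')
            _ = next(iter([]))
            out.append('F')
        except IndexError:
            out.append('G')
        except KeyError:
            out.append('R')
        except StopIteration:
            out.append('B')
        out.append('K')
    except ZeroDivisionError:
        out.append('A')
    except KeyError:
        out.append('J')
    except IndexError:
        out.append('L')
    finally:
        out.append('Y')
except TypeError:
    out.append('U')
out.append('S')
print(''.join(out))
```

Execution trace: 'W' (try body) → 'N' (inner try body) → 'B' (inner except StopIteration) → 'K' (try body, no exception) → 'Y' (finally) → 'S' (after the try/except). Output: WNBKYS

Answer: WNBKYS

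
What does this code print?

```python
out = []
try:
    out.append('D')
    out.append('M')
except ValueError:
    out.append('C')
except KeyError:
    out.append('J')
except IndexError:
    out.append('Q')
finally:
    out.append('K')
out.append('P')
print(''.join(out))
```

Execution trace: 'D' (try body) → 'M' (try body, no exception) → 'K' (finally) → 'P' (after the try/except). Output: DMKP

Answer: DMKP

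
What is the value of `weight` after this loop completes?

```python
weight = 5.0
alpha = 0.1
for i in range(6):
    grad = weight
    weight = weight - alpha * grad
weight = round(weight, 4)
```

Gradient descent: w = 5.0 * (1 - 0.1)^6
`weight` takes the values: 5.0 → 4.5 → 4.05 → 3.645 → 3.2805 → 2.95245 → 2.657205 → 2.6572

Answer: 2.6572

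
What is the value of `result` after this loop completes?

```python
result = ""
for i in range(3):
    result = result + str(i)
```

Concatenate digits 0 to 2
`result` takes the values: "" → "0" → "01" → "012"

Answer: "012"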